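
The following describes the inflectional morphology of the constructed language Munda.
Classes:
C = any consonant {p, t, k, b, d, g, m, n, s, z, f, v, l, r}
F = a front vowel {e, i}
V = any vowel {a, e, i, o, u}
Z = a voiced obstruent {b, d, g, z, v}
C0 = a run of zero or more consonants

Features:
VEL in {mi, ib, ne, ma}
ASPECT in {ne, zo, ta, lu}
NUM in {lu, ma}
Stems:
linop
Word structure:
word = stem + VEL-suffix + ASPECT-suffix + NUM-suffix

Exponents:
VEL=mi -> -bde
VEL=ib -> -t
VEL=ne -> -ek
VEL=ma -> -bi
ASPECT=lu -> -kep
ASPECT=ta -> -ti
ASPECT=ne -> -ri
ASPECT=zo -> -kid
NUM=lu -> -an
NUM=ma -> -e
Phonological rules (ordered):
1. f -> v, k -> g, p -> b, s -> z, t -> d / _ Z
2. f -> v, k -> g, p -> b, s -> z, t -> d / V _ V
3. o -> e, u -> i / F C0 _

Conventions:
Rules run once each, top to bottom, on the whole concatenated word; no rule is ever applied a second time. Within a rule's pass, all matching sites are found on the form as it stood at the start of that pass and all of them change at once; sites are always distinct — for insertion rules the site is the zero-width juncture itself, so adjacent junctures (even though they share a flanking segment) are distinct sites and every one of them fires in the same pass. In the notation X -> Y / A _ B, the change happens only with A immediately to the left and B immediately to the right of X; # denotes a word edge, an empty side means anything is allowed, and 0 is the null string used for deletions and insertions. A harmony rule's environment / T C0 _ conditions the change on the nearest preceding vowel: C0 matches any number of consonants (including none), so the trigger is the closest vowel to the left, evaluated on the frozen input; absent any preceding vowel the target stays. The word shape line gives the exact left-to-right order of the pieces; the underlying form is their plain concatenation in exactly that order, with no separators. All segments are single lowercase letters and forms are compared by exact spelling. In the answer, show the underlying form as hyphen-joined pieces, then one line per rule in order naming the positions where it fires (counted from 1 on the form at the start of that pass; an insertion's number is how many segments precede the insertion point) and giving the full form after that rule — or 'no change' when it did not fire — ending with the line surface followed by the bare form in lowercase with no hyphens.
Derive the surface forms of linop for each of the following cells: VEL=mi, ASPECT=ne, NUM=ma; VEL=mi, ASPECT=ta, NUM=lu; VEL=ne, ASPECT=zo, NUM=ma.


cell VEL=mi, ASPECT=ne, NUM=ma:
underlying: linop-bde-ri-e
1. f -> v, k -> g, p -> b, s -> z, t -> d / _ Z: fires at position(s) 5: linobbderie
2. f -> v, k -> g, p -> b, s -> z, t -> d / V _ V: no change
3. o -> e, u -> i / F C0 _: fires at position(s) 4: linebbderie
surface: linebbderie

cell VEL=mi, ASPECT=ta, NUM=lu:
underlying: linop-bde-ti-an
1. f -> v, k -> g, p -> b, s -> z, t -> d / _ Z: fires at position(s) 5: linobbdetian
2. f -> v, k -> g, p -> b, s -> z, t -> d / V _ V: fires at position(s) 9: linobbdedian
3. o -> e, u -> i / F C0 _: fires at position(s) 4: linebbdedian
surface: linebbdedian

cell VEL=ne, ASPECT=zo, NUM=ma:
underlying: linop-ek-kid-e
1. f -> v, k -> g, p -> b, s -> z, t -> d / _ Z: no change
2. f -> v, k -> g, p -> b, s -> z, t -> d / V _ V: fires at position(s) 5: linobekkide
3. o -> e, u -> i / F C0 _: fires at position(s) 4: linebekkide
surface: linebekkide


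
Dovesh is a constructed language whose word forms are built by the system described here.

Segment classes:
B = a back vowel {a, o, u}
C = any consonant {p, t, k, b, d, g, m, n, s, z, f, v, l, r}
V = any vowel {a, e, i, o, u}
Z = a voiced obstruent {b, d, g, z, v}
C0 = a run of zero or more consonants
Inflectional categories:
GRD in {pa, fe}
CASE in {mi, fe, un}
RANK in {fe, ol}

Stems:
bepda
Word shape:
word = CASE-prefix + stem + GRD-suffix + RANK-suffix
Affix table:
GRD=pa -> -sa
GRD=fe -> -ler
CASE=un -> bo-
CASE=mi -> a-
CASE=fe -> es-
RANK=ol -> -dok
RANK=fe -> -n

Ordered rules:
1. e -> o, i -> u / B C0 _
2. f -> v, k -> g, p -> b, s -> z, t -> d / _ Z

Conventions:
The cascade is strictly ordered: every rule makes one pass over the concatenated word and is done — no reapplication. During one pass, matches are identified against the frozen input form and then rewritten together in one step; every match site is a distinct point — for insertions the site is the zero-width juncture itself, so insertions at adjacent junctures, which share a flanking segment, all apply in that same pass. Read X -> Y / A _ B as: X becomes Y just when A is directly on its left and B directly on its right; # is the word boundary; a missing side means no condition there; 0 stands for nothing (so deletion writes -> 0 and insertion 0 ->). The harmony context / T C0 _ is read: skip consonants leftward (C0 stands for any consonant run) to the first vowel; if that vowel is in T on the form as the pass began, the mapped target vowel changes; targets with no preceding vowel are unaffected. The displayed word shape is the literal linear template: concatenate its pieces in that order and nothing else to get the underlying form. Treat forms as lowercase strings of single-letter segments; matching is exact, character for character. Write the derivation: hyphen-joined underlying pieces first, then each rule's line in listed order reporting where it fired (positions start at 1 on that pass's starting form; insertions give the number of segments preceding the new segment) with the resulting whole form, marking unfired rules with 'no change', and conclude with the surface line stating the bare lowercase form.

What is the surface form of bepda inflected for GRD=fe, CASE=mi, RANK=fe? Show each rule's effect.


underlying: a-bepda-ler-n
1. e -> o, i -> u / B C0 _: fires at position(s) 3, 8: abopdalorn
2. f -> v, k -> g, p -> b, s -> z, t -> d / _ Z: fires at position(s) 4: abobdalorn
surface: abobdalorn


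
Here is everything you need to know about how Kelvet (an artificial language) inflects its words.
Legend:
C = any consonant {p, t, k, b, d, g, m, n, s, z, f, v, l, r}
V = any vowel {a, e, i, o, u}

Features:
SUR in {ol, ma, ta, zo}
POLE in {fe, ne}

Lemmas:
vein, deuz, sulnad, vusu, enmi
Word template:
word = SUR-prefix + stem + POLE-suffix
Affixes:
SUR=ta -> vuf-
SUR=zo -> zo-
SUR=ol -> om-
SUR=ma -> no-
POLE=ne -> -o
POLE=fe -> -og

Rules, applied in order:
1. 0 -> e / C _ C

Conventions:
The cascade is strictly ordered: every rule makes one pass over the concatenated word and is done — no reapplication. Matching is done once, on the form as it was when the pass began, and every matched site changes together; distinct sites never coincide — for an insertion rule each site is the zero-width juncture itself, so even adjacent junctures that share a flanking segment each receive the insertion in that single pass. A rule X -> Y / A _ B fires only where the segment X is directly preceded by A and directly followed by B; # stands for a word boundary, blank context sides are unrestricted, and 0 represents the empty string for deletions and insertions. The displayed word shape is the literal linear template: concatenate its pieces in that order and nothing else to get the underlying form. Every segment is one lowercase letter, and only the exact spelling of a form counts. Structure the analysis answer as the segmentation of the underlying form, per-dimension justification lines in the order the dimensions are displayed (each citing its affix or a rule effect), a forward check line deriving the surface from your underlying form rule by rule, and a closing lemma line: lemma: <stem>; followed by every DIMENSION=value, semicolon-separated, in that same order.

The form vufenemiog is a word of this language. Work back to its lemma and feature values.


underlying: vuf-enmi-og
SUR=ta - signalled by the affix vuf-
POLE=fe - signalled by the affix -og
check: vufenmiog -> vufenemiog
lemma: enmi; SUR=ta; POLE=fe


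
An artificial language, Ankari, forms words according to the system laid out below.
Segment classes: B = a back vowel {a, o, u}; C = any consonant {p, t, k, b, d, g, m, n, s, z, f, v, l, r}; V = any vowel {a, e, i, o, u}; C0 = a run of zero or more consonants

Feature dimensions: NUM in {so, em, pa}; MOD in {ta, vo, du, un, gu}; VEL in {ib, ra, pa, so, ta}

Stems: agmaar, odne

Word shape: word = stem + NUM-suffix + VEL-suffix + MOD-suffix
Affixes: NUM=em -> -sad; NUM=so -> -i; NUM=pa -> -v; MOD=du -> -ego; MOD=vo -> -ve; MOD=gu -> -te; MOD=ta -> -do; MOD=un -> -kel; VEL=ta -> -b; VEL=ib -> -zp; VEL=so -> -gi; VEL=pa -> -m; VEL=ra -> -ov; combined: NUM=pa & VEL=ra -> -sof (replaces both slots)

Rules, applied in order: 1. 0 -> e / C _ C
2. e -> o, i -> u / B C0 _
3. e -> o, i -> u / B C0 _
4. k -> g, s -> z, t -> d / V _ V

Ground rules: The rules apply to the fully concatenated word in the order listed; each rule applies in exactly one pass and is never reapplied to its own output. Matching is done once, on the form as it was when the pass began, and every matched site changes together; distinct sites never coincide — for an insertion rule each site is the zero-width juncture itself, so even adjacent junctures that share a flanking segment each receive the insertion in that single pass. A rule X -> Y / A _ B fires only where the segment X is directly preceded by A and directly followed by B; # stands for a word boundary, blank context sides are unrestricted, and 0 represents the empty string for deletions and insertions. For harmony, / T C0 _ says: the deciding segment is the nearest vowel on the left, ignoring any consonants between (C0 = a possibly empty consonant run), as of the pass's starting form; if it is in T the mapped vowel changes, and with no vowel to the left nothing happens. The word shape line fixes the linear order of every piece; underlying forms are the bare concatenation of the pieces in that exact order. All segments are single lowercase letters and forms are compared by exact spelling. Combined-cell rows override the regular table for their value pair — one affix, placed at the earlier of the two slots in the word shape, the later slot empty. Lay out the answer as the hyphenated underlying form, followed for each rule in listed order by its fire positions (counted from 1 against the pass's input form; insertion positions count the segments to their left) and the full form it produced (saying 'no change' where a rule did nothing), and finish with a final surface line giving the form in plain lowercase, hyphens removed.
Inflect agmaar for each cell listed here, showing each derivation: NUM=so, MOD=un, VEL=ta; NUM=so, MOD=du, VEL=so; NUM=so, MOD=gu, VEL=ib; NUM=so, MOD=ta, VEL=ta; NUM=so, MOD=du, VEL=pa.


cell NUM=so, MOD=un, VEL=ta:
underlying: agmaar-i-b-kel
1. 0 -> e / C _ C: inserts after position(s) 2, 8: agemaaribekel
2. e -> o, i -> u / B C0 _: fires at position(s) 3, 8: agomaarubekel
3. e -> o, i -> u / B C0 _: fires at position(s) 10: agomaarubokel
4. k -> g, s -> z, t -> d / V _ V: fires at position(s) 11: agomaarubogel
surface: agomaarubogel

cell NUM=so, MOD=du, VEL=so:
underlying: agmaar-i-gi-ego
1. 0 -> e / C _ C: inserts after position(s) 2: agemaarigiego
2. e -> o, i -> u / B C0 _: fires at position(s) 3, 8: agomaarugiego
3. e -> o, i -> u / B C0 _: fires at position(s) 10: agomaaruguego
4. k -> g, s -> z, t -> d / V _ V: no change
surface: agomaaruguego

cell NUM=so, MOD=gu, VEL=ib:
underlying: agmaar-i-zp-te
1. 0 -> e / C _ C: inserts after position(s) 2, 8, 9: agemaarizepete
2. e -> o, i -> u / B C0 _: fires at position(s) 3, 8: agomaaruzepete
3. e -> o, i -> u / B C0 _: fires at position(s) 10: agomaaruzopete
4. k -> g, s -> z, t -> d / V _ V: fires at position(s) 13: agomaaruzopede
surface: agomaaruzopede

cell NUM=so, MOD=ta, VEL=ta:
underlying: agmaar-i-b-do
1. 0 -> e / C _ C: inserts after position(s) 2, 8: agemaaribedo
2. e -> o, i -> u / B C0 _: fires at position(s) 3, 8: agomaarubedo
3. e -> o, i -> u / B C0 _: fires at position(s) 10: agomaarubodo
4. k -> g, s -> z, t -> d / V _ V: no change
surface: agomaarubodo

cell NUM=so, MOD=du, VEL=pa:
underlying: agmaar-i-m-ego
1. 0 -> e / C _ C: inserts after position(s) 2: agemaarimego
2. e -> o, i -> u / B C0 _: fires at position(s) 3, 8: agomaarumego
3. e -> o, i -> u / B C0 _: fires at position(s) 10: agomaarumogo
4. k -> g, s -> z, t -> d / V _ V: no change
surface: agomaarumogo


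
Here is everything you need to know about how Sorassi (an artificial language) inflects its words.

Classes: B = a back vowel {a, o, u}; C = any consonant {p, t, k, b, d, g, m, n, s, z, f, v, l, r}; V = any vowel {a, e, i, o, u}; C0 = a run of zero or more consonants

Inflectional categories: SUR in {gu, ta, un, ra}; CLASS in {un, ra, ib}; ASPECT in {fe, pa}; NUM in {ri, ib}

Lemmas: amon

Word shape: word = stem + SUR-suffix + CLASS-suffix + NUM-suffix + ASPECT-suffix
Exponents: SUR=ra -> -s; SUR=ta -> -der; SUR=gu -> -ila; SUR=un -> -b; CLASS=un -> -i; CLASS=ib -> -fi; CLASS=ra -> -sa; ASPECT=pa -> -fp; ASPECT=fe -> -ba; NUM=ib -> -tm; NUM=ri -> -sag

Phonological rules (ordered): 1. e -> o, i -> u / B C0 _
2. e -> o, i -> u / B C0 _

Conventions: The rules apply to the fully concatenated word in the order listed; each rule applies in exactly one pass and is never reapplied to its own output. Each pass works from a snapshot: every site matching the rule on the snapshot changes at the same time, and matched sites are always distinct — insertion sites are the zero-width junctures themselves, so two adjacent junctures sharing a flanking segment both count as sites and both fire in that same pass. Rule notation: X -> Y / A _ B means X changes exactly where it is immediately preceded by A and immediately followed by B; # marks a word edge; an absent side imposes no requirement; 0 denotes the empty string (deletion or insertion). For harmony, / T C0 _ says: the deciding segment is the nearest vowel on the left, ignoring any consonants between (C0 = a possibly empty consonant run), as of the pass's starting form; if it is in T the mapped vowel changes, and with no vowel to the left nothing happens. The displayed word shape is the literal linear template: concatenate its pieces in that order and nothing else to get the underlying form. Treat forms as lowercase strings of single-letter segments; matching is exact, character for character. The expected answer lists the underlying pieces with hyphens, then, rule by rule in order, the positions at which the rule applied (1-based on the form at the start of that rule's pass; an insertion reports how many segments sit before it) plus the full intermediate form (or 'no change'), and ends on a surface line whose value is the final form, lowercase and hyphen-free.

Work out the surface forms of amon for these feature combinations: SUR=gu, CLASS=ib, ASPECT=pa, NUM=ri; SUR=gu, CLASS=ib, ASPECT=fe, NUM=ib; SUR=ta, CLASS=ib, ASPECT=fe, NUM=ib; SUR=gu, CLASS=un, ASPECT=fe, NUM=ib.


cell SUR=gu, CLASS=ib, ASPECT=pa, NUM=ri:
underlying: amon-ila-fi-sag-fp
1. e -> o, i -> u / B C0 _: fires at position(s) 5, 9: amonulafusagfp
2. e -> o, i -> u / B C0 _: no change
surface: amonulafusagfp

cell SUR=gu, CLASS=ib, ASPECT=fe, NUM=ib:
underlying: amon-ila-fi-tm-ba
1. e -> o, i -> u / B C0 _: fires at position(s) 5, 9: amonulafutmba
2. e -> o, i -> u / B C0 _: no change
surface: amonulafutmba

cell SUR=ta, CLASS=ib, ASPECT=fe, NUM=ib:
underlying: amon-der-fi-tm-ba
1. e -> o, i -> u / B C0 _: fires at position(s) 6: amondorfitmba
2. e -> o, i -> u / B C0 _: fires at position(s) 9: amondorfutmba
surface: amondorfutmba

cell SUR=gu, CLASS=un, ASPECT=fe, NUM=ib:
underlying: amon-ila-i-tm-ba
1. e -> o, i -> u / B C0 _: fires at position(s) 5, 8: amonulautmba
2. e -> o, i -> u / B C0 _: no change
surface: amonulautmba


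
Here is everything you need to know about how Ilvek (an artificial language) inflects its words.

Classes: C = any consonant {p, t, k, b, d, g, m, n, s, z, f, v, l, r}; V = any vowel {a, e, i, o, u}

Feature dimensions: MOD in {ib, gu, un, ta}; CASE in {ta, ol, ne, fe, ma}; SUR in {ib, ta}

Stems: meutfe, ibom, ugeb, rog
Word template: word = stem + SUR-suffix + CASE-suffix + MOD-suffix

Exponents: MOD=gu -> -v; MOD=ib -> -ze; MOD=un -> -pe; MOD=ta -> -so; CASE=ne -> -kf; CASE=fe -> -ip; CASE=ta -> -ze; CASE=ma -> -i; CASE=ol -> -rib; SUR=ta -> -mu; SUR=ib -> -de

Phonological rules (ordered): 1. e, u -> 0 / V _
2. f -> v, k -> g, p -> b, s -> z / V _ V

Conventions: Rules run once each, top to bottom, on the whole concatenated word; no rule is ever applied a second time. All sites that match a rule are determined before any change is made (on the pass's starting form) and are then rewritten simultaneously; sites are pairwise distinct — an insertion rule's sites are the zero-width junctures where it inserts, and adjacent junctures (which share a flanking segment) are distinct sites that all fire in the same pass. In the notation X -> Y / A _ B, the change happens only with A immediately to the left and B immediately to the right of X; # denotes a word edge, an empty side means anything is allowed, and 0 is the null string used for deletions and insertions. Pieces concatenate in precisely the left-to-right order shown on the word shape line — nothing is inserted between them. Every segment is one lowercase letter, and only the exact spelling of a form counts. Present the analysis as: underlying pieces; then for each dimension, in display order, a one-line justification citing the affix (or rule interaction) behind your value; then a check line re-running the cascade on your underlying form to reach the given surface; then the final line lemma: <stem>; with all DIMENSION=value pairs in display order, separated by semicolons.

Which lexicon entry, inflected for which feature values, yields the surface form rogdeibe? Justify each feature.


underlying: rog-de-i-pe
MOD=un - signalled by the affix -pe
CASE=ma - signalled by the affix -i
SUR=ib - signalled by the affix -de
check: rogdeipe -> rogdeipe -> rogdeibe
lemma: rog; MOD=un; CASE=ma; SUR=ib


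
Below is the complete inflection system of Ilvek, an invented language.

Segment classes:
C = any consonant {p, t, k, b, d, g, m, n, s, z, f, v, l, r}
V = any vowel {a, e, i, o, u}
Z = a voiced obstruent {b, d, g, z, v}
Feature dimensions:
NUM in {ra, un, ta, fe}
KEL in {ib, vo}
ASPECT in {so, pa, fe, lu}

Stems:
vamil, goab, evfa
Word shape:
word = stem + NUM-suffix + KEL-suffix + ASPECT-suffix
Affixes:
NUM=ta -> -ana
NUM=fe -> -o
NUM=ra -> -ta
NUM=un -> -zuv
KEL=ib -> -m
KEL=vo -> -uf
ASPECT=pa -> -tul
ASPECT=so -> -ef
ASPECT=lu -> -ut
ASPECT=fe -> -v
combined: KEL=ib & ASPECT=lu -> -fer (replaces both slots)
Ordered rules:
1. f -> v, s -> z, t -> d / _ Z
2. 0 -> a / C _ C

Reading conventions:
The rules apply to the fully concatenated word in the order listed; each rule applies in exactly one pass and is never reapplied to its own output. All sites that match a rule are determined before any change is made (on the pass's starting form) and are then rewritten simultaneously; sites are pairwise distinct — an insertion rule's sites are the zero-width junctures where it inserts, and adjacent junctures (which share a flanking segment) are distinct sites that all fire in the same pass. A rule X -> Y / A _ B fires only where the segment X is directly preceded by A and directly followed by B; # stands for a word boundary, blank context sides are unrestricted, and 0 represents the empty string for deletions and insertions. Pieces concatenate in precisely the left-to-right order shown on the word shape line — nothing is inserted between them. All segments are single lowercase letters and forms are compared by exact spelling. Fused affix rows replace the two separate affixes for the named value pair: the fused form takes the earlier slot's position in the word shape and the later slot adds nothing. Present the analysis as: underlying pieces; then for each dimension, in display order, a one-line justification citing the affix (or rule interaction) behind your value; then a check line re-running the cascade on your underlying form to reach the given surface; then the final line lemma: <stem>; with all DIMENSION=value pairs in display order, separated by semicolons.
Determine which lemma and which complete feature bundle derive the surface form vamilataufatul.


underlying: vamil-ta-uf-tul
NUM=ra - signalled by the affix -ta
KEL=vo - signalled by the affix -uf
ASPECT=pa - signalled by the affix -tul
check: vamiltauftul -> vamiltauftul -> vamilataufatul
lemma: vamil; NUM=ra; KEL=vo; ASPECT=pa


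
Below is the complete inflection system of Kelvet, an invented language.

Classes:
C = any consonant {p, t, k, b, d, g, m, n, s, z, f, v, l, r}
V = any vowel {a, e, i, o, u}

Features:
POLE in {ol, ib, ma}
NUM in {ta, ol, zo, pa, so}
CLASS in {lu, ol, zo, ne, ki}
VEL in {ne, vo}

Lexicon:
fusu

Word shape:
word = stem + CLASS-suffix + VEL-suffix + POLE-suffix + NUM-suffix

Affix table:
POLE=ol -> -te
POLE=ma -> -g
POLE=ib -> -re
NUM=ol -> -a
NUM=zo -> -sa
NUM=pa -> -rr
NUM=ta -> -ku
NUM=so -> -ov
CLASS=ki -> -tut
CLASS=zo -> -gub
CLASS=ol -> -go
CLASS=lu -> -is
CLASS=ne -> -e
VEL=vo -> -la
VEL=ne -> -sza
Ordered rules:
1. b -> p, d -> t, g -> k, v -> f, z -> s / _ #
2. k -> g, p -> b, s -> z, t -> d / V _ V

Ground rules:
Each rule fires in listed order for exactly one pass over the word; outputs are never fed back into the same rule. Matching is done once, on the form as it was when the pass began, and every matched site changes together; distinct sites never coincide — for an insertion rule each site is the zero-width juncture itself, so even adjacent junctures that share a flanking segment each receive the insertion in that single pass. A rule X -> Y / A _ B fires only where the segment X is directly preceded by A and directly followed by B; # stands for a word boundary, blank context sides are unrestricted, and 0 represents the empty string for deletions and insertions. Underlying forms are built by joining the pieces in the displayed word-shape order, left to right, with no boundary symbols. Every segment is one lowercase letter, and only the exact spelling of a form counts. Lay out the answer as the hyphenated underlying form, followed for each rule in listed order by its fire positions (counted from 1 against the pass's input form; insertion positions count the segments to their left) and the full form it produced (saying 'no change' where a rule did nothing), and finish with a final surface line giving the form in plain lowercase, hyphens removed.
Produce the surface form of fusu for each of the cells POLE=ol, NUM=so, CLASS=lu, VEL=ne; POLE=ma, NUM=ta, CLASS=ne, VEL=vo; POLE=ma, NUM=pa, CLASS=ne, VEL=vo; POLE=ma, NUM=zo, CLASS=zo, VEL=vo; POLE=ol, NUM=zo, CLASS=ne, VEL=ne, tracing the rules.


cell POLE=ol, NUM=so, CLASS=lu, VEL=ne:
underlying: fusu-is-sza-te-ov
1. b -> p, d -> t, g -> k, v -> f, z -> s / _ #: fires at position(s) 13: fusuisszateof
2. k -> g, p -> b, s -> z, t -> d / V _ V: fires at position(s) 3, 10: fuzuisszadeof
surface: fuzuisszadeof

cell POLE=ma, NUM=ta, CLASS=ne, VEL=vo:
underlying: fusu-e-la-g-ku
1. b -> p, d -> t, g -> k, v -> f, z -> s / _ #: no change
2. k -> g, p -> b, s -> z, t -> d / V _ V: fires at position(s) 3: fuzuelagku
surface: fuzuelagku

cell POLE=ma, NUM=pa, CLASS=ne, VEL=vo:
underlying: fusu-e-la-g-rr
1. b -> p, d -> t, g -> k, v -> f, z -> s / _ #: no change
2. k -> g, p -> b, s -> z, t -> d / V _ V: fires at position(s) 3: fuzuelagrr
surface: fuzuelagrr

cell POLE=ma, NUM=zo, CLASS=zo, VEL=vo:
underlying: fusu-gub-la-g-sa
1. b -> p, d -> t, g -> k, v -> f, z -> s / _ #: no change
2. k -> g, p -> b, s -> z, t -> d / V _ V: fires at position(s) 3: fuzugublagsa
surface: fuzugublagsa

cell POLE=ol, NUM=zo, CLASS=ne, VEL=ne:
underlying: fusu-e-sza-te-sa
1. b -> p, d -> t, g -> k, v -> f, z -> s / _ #: no change
2. k -> g, p -> b, s -> z, t -> d / V _ V: fires at position(s) 3, 9, 11: fuzueszadeza
surface: fuzueszadeza


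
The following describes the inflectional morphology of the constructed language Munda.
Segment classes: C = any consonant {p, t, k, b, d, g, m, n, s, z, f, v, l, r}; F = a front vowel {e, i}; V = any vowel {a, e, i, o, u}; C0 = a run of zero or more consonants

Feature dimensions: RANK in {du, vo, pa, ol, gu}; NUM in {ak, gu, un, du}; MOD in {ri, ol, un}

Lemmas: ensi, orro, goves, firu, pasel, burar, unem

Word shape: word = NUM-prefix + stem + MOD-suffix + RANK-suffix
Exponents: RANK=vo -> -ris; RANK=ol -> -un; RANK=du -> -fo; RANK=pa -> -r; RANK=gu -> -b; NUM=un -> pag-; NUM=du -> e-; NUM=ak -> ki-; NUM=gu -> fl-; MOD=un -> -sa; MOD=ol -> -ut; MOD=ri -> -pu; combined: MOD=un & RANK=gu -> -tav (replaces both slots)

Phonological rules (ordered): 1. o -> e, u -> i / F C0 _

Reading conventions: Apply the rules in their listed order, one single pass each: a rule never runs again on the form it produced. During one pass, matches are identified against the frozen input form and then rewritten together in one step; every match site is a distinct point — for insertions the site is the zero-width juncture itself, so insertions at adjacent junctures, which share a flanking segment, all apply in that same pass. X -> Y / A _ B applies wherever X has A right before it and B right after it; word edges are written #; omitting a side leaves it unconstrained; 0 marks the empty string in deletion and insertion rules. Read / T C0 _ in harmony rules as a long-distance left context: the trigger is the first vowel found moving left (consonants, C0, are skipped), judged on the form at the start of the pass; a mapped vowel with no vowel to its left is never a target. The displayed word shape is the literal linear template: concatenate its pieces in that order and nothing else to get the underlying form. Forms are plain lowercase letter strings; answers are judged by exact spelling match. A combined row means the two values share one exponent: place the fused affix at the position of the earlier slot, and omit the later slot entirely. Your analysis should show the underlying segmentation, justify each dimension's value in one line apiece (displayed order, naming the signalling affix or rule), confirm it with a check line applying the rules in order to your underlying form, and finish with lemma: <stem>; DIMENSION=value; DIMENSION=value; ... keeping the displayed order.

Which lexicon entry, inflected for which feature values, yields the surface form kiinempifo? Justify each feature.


underlying: ki-unem-pu-fo
RANK=du - signalled by the affix -fo
NUM=ak - signalled by the affix ki-
MOD=ri - signalled by the affix -pu
check: kiunempufo -> kiinempifo
lemma: unem; RANK=du; NUM=ak; MOD=ri


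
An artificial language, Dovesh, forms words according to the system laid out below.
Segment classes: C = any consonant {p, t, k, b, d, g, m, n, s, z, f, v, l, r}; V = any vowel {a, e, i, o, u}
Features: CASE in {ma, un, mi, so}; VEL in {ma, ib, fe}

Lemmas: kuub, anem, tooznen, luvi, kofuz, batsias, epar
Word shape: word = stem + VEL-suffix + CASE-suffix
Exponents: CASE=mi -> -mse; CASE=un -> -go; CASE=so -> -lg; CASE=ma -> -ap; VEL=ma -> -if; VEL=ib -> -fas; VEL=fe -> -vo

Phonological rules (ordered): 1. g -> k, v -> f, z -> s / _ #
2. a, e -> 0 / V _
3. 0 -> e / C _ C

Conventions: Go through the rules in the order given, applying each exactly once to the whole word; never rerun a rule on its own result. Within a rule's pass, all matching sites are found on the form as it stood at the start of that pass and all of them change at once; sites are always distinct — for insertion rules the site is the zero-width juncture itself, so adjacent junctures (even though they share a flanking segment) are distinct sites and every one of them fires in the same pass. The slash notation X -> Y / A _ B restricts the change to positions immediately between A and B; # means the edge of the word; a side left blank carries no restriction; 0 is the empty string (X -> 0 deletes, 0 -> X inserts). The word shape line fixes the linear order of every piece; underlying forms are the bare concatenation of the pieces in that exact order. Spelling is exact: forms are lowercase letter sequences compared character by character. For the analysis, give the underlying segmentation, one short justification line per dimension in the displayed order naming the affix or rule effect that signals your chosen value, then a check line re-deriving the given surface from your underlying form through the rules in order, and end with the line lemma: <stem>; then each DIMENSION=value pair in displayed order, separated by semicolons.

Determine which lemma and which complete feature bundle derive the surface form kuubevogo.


underlying: kuub-vo-go
CASE=un - signalled by the affix -go
VEL=fe - signalled by the affix -vo
check: kuubvogo -> kuubvogo -> kuubvogo -> kuubevogo
lemma: kuub; CASE=un; VEL=fe


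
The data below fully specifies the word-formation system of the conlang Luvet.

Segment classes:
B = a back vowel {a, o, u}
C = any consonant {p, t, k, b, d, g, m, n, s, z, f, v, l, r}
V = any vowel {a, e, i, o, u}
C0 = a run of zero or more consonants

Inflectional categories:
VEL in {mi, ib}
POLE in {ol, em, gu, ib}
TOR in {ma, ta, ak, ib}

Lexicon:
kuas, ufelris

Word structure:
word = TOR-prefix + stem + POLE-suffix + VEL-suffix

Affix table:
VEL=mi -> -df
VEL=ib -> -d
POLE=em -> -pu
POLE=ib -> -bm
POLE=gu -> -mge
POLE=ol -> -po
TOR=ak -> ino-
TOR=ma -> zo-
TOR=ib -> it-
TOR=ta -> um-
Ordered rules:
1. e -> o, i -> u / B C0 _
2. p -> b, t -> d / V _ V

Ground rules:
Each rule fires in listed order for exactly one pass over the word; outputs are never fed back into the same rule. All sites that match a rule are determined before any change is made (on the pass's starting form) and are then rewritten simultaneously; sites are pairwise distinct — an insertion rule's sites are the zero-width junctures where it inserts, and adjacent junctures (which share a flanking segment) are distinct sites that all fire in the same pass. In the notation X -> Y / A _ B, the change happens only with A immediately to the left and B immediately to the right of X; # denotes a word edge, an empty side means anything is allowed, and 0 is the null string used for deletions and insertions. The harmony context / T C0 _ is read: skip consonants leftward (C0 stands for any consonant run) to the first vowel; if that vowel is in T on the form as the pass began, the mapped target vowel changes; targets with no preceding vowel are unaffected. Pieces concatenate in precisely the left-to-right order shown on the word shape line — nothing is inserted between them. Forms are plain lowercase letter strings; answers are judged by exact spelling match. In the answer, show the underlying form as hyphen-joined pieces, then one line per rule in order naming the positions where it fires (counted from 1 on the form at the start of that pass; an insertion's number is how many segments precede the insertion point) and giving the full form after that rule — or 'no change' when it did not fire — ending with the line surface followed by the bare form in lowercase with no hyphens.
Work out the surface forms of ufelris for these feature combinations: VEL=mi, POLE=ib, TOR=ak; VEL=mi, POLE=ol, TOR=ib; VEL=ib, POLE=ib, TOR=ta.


cell VEL=mi, POLE=ib, TOR=ak:
underlying: ino-ufelris-bm-df
1. e -> o, i -> u / B C0 _: fires at position(s) 6: inoufolrisbmdf
2. p -> b, t -> d / V _ V: no change
surface: inoufolrisbmdf

cell VEL=mi, POLE=ol, TOR=ib:
underlying: it-ufelris-po-df
1. e -> o, i -> u / B C0 _: fires at position(s) 5: itufolrispodf
2. p -> b, t -> d / V _ V: fires at position(s) 2: idufolrispodf
surface: idufolrispodf

cell VEL=ib, POLE=ib, TOR=ta:
underlying: um-ufelris-bm-d
1. e -> o, i -> u / B C0 _: fires at position(s) 5: umufolrisbmd
2. p -> b, t -> d / V _ V: no change
surface: umufolrisbmd


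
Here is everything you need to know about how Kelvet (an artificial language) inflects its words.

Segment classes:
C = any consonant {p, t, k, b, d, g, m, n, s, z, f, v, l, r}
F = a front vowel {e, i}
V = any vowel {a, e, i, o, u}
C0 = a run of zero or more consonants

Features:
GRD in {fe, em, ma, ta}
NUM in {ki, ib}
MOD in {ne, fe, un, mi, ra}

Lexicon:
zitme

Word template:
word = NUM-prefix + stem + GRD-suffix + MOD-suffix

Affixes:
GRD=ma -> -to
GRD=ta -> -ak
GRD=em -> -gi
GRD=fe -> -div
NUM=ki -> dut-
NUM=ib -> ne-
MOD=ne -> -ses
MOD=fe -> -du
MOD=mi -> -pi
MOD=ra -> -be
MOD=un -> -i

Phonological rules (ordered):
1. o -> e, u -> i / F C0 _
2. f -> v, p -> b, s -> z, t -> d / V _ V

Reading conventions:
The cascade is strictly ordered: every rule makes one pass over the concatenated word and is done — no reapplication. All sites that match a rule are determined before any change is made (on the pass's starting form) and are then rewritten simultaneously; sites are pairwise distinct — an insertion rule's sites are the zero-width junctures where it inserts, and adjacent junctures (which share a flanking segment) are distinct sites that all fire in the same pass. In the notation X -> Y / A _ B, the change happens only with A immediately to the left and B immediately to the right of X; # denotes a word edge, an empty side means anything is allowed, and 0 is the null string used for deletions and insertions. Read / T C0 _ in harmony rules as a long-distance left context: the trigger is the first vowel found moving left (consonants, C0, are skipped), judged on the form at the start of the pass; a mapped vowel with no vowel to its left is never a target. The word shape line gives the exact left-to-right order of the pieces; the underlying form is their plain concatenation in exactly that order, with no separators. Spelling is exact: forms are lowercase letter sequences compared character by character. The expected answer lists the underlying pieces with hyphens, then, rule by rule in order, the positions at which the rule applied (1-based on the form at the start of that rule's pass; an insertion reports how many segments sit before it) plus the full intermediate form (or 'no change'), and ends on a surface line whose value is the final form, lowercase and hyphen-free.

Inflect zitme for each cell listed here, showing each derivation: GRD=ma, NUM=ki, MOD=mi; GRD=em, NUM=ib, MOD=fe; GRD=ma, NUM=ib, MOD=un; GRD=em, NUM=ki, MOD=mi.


cell GRD=ma, NUM=ki, MOD=mi:
underlying: dut-zitme-to-pi
1. o -> e, u -> i / F C0 _: fires at position(s) 10: dutzitmetepi
2. f -> v, p -> b, s -> z, t -> d / V _ V: fires at position(s) 9, 11: dutzitmedebi
surface: dutzitmedebi

cell GRD=em, NUM=ib, MOD=fe:
underlying: ne-zitme-gi-du
1. o -> e, u -> i / F C0 _: fires at position(s) 11: nezitmegidi
2. f -> v, p -> b, s -> z, t -> d / V _ V: no change
surface: nezitmegidi

cell GRD=ma, NUM=ib, MOD=un:
underlying: ne-zitme-to-i
1. o -> e, u -> i / F C0 _: fires at position(s) 9: nezitmetei
2. f -> v, p -> b, s -> z, t -> d / V _ V: fires at position(s) 8: nezitmedei
surface: nezitmedei

cell GRD=em, NUM=ki, MOD=mi:
underlying: dut-zitme-gi-pi
1. o -> e, u -> i / F C0 _: no change
2. f -> v, p -> b, s -> z, t -> d / V _ V: fires at position(s) 11: dutzitmegibi
surface: dutzitmegibi


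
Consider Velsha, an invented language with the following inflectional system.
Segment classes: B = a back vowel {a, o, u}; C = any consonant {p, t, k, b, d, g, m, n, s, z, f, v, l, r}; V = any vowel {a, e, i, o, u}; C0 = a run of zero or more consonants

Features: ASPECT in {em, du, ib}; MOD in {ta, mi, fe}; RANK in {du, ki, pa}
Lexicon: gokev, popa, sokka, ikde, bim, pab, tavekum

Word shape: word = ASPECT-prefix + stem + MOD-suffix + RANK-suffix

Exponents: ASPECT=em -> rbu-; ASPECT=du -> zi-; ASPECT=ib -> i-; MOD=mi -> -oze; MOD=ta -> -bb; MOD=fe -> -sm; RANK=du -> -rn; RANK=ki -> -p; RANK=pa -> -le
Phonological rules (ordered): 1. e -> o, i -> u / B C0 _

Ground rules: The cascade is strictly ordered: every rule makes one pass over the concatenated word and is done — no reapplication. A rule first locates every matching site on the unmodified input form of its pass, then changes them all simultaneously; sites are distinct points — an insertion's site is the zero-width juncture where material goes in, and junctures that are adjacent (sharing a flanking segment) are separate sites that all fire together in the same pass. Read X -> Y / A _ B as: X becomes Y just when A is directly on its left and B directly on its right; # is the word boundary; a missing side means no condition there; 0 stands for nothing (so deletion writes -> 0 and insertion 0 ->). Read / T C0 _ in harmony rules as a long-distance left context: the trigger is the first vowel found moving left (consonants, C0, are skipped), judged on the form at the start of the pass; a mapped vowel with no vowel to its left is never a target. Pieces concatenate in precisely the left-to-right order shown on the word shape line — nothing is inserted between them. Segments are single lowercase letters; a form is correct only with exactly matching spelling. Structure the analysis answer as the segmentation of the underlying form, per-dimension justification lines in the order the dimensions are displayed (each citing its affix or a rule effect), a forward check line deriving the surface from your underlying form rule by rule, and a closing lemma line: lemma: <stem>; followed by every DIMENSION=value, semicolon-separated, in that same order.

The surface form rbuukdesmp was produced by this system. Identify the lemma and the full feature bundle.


underlying: rbu-ikde-sm-p
ASPECT=em - signalled by the affix rbu-
MOD=fe - signalled by the affix -sm
RANK=ki - signalled by the affix -p
check: rbuikdesmp -> rbuukdesmp
lemma: ikde; ASPECT=em; MOD=fe; RANK=ki


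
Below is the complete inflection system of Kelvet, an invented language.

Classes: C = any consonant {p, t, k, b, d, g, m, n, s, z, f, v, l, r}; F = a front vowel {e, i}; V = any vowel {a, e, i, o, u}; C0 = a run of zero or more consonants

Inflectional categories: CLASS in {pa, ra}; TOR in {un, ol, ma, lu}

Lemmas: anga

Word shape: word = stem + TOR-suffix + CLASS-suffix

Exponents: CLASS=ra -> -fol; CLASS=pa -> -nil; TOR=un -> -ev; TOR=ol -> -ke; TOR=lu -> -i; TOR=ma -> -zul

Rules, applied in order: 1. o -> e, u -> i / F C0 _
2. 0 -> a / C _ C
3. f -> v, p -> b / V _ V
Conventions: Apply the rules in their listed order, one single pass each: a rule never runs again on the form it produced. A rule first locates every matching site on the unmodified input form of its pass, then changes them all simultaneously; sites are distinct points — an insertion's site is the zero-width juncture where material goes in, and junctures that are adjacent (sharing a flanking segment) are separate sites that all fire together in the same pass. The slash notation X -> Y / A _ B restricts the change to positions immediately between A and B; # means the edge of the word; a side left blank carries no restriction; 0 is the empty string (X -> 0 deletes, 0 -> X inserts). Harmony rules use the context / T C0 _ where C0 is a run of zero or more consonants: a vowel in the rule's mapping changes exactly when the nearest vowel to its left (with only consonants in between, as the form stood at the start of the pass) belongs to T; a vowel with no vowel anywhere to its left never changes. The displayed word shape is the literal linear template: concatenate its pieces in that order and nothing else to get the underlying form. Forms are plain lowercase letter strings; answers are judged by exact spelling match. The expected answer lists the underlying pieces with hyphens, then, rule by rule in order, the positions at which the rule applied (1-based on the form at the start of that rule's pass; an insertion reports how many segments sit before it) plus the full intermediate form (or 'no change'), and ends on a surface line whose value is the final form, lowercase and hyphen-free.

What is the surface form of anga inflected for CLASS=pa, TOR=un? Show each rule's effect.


underlying: anga-ev-nil
1. o -> e, u -> i / F C0 _: no change
2. 0 -> a / C _ C: inserts after position(s) 2, 6: anagaevanil
3. f -> v, p -> b / V _ V: no change
surface: anagaevanil


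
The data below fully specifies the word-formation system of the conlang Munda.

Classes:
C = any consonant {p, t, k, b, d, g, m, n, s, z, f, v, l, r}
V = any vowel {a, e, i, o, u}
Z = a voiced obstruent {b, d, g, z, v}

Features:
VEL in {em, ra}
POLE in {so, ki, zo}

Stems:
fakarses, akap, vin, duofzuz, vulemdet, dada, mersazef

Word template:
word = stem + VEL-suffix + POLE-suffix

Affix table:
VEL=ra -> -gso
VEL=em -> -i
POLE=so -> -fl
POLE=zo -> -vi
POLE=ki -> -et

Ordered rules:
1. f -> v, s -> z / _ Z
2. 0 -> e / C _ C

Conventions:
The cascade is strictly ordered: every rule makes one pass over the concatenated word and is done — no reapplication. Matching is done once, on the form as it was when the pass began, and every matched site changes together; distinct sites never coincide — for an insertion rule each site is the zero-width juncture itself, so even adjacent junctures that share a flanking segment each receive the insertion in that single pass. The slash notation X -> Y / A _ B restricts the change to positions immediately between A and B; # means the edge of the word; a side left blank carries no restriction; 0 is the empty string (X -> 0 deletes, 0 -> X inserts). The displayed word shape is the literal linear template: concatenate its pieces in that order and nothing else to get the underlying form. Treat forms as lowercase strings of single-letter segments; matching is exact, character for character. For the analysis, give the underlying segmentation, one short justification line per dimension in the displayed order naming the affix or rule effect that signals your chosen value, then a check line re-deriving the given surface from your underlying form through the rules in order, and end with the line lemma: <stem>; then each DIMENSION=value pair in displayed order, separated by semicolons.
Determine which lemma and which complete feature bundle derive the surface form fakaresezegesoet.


underlying: fakarses-gso-et
VEL=ra - signalled by the affix -gso
POLE=ki - signalled by the affix -et
check: fakarsesgsoet -> fakarsezgsoet -> fakaresezegesoet
lemma: fakarses; VEL=ra; POLE=ki
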